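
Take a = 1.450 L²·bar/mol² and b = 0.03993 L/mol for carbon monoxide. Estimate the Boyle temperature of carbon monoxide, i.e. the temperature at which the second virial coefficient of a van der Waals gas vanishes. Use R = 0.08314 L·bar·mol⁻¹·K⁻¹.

T_B ≈ 436.8 K

For a van der Waals gas the second virial coefficient B₂ = b − a/(RT) vanishes at T_B = a/(Rb).
T_B = 1.450/(0.08314×0.03993) = 1.450/0.0033198 = 436.8 K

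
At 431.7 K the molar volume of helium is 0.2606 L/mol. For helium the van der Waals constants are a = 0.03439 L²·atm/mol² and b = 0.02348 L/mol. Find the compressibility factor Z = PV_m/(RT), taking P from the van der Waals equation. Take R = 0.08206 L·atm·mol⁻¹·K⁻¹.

Z ≈ 1.095

P = RT/(V_m − b) − a/V_m² = (0.08206)(431.7)/(0.2606 − 0.02348) − 0.03439/(0.2606)²
  = 35.425/0.23712 − 0.50639 = 149.40 − 0.50639 = 148.89 atm
Z = PV_m/(RT) = (148.89)(0.2606)/((0.08206)(431.7)) = 38.801/35.425 = 1.095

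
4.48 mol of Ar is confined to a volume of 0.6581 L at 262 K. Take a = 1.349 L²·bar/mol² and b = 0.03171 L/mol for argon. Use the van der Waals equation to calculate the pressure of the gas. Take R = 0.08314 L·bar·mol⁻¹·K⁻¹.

P = nRT/(V − nb) − a n²/V²
nRT/(V − nb) = (4.48)(0.08314)(262)/(0.6581 − 4.48×0.03171) = 97.586/0.51604 = 189.11 bar
a n²/V² = (1.349)(4.48)²/(0.6581)² = 62.515 bar
P = 189.11 − 62.515 = 126.6 bar

P ≈ 126.6 bar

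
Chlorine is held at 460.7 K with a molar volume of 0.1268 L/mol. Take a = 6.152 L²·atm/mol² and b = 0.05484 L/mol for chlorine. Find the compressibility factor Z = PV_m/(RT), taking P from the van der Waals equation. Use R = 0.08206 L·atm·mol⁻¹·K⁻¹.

P = RT/(V_m − b) − a/V_m² = (0.08206)(460.7)/(0.1268 − 0.05484) − 6.152/(0.1268)²
  = 37.805/0.071960 − 382.63 = 525.36 − 382.63 = 142.73 atm
Z = PV_m/(RT) = (142.73)(0.1268)/((0.08206)(460.7)) = 18.098/37.805 = 0.4787

Z ≈ 0.4787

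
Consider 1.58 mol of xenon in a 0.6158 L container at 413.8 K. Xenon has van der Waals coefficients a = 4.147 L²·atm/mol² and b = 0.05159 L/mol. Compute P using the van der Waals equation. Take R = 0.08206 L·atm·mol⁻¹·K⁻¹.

P = nRT/(V − nb) − a n²/V²
nRT/(V − nb) = (1.58)(0.08206)(413.8)/(0.6158 − 1.58×0.05159) = 53.651/0.53429 = 100.42 atm
a n²/V² = (4.147)(1.58)²/(0.6158)² = 27.300 atm
P = 100.42 − 27.300 = 73.12 atm

P ≈ 73.12 atm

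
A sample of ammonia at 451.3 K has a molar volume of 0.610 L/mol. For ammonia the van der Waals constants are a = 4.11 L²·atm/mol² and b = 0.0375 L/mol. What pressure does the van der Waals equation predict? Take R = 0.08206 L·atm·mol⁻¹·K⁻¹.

P = RT/(V_m − b) − a/V_m²
RT/(V_m − b) = (0.08206)(451.3)/(0.610 − 0.0375) = 37.034/0.57250 = 64.688 atm
a/V_m² = 4.11/(0.610)² = 11.045 atm
P = 64.688 − 11.045 = 53.64 atm

P ≈ 53.64 atm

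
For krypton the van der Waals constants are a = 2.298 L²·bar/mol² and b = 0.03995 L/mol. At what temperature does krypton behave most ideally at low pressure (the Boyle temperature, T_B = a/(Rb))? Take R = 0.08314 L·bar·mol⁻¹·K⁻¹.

T_B ≈ 691.9 K

For a van der Waals gas the second virial coefficient B₂ = b − a/(RT) vanishes at T_B = a/(Rb).
T_B = 2.298/(0.08314×0.03995) = 2.298/0.0033214 = 691.9 K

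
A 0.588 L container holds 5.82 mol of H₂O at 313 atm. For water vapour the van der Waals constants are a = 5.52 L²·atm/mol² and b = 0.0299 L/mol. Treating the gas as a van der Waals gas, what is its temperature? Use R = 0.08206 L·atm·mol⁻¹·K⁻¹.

T ≈ 740.1 K

T = (P + a n²/V²)(V − nb)/(nR)
P + a n²/V² = 313 + (5.52)(5.82)²/(0.588)² = 853.79 atm
V − nb = 0.588 − (5.82)(0.0299) = 0.41398 L
T = (853.79)(0.41398)/((5.82)(0.08206)) = 740.1 K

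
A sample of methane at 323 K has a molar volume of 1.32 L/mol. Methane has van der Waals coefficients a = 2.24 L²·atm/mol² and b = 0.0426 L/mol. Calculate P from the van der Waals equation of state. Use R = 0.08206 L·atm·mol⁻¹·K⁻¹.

P ≈ 19.46 atm

P = RT/(V_m − b) − a/V_m²
RT/(V_m − b) = (0.08206)(323)/(1.32 − 0.0426) = 26.505/1.2774 = 20.749 atm
a/V_m² = 2.24/(1.32)² = 1.2856 atm
P = 20.749 − 1.2856 = 19.46 atm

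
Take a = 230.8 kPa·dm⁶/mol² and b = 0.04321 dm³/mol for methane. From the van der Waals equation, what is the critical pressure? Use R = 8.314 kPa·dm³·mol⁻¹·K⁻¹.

P_c ≈ 4578 kPa

For a van der Waals gas, P_c = a/(27b²).
P_c = 230.8/(27×(0.04321)²) = 230.8/0.050412 = 4578 kPa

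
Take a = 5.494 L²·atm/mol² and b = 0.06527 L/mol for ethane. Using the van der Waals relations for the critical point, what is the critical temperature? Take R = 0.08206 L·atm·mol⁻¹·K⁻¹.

For a van der Waals gas, T_c = 8a/(27Rb).
T_c = 8×5.494/(27×0.08206×0.06527) = 43.952/0.14461 = 303.9 K

T_c ≈ 303.9 K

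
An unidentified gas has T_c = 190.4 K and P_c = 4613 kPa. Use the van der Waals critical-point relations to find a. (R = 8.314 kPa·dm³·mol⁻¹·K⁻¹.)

a ≈ 229.2 kPa·dm⁶/mol²

From T_c = 8a/(27Rb) and P_c = a/(27b²): a = 27 R² T_c²/(64 P_c).
a = 27×(8.314)²×(190.4)²/(64×4613) = 67657772/295232 = 229.2 kPa·dm⁶/mol²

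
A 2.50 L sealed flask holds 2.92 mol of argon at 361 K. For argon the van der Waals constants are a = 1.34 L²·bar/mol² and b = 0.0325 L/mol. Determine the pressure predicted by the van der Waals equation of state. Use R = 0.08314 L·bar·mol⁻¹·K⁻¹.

P ≈ 34.61 bar

P = nRT/(V − nb) − a n²/V²
nRT/(V − nb) = (2.92)(0.08314)(361)/(2.50 − 2.92×0.0325) = 87.640/2.4051 = 36.439 bar
a n²/V² = (1.34)(2.92)²/(2.50)² = 1.8281 bar
P = 36.439 − 1.8281 = 34.61 bar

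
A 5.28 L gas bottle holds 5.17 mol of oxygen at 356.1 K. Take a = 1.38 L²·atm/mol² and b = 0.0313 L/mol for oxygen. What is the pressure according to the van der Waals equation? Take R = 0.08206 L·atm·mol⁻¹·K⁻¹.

P ≈ 28.19 atm

P = nRT/(V − nb) − a n²/V²
nRT/(V − nb) = (5.17)(0.08206)(356.1)/(5.28 − 5.17×0.0313) = 151.08/5.1182 = 29.518 atm
a n²/V² = (1.38)(5.17)²/(5.28)² = 1.3231 atm
P = 29.518 − 1.3231 = 28.19 atm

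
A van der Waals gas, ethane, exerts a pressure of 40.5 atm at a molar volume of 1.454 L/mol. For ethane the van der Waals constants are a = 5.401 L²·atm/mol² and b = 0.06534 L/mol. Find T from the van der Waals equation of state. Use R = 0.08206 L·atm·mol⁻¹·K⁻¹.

T = (P + a/V_m²)(V_m − b)/R
P + a/V_m² = 40.5 + 5.401/(1.454)² = 43.055 atm
V_m − b = 1.454 − 0.06534 = 1.3887 L/mol
T = (43.055)(1.3887)/0.08206 = 728.6 K

T ≈ 728.6 K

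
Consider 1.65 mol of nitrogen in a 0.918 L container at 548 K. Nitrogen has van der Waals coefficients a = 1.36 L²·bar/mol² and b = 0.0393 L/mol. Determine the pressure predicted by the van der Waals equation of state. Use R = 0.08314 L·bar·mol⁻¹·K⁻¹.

P = nRT/(V − nb) − a n²/V²
nRT/(V − nb) = (1.65)(0.08314)(548)/(0.918 − 1.65×0.0393) = 75.175/0.85316 = 88.114 bar
a n²/V² = (1.36)(1.65)²/(0.918)² = 4.3936 bar
P = 88.114 − 4.3936 = 83.72 bar

P ≈ 83.72 bar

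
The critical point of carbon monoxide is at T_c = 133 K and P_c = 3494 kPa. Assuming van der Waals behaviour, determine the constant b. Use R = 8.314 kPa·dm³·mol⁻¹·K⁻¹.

From T_c = 8a/(27Rb) and P_c = a/(27b²): b = R T_c/(8 P_c).
b = (8.314)(133)/(8×3494) = 1105.8/27952 = 0.03956 dm³/mol

b ≈ 0.03956 dm³/mol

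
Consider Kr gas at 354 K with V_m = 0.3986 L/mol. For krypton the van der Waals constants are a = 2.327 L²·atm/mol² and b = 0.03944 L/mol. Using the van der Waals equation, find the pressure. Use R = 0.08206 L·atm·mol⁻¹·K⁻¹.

P = RT/(V_m − b) − a/V_m²
RT/(V_m − b) = (0.08206)(354)/(0.3986 − 0.03944) = 29.049/0.35916 = 80.880 atm
a/V_m² = 2.327/(0.3986)² = 14.646 atm
P = 80.880 − 14.646 = 66.23 atm

P ≈ 66.23 atm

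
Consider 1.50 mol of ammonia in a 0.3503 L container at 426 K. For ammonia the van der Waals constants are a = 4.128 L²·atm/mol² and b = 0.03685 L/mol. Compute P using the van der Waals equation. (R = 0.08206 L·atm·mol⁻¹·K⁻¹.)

P = nRT/(V − nb) − a n²/V²
nRT/(V − nb) = (1.50)(0.08206)(426)/(0.3503 − 1.50×0.03685) = 52.436/0.29503 = 177.73 atm
a n²/V² = (4.128)(1.50)²/(0.3503)² = 75.691 atm
P = 177.73 − 75.691 = 102.0 atm

P ≈ 102.0 atm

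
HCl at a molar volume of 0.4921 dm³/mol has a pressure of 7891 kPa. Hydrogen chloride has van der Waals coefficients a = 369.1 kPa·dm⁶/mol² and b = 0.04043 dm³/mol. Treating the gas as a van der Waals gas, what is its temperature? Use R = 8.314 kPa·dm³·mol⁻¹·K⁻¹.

T = (P + a/V_m²)(V_m − b)/R
P + a/V_m² = 7891 + 369.1/(0.4921)² = 9415.2 kPa
V_m − b = 0.4921 − 0.04043 = 0.45167 dm³/mol
T = (9415.2)(0.45167)/8.314 = 511.5 K

T ≈ 511.5 K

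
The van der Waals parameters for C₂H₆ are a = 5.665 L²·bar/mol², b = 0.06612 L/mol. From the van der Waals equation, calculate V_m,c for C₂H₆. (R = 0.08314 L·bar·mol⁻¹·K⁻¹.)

V_m,c ≈ 0.1984 L/mol

For a van der Waals gas, V_m,c = 3b.
V_m,c = 3×0.06612 = 0.1984 L/mol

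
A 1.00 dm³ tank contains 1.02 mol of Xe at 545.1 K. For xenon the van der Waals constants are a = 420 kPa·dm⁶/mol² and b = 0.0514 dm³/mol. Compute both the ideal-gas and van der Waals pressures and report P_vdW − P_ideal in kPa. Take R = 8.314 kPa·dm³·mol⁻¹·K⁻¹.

Ideal: P_ideal = nRT/V = (1.02)(8.314)(545.1)/1.00 = 4622.60 kPa
vdW: P = nRT/(V − nb) − a n²/V² = 4622.60/0.947572 − 436.968/1.00000 = 4878.36 − 436.968 = 4441.39 kPa
ΔP = 4441.39 − 4622.60 = -181.2 kPa

ΔP ≈ -181.2 kPa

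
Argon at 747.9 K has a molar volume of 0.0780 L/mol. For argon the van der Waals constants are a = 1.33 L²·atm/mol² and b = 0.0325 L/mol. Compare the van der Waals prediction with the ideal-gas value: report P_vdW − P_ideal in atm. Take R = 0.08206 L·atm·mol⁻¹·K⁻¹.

Ideal: P_ideal = RT/V_m = (0.08206)(747.9)/0.0780 = 786.829 atm
vdW: P = RT/(V_m − b) − a/V_m² = 61.3727/0.0455000 − 1.33/0.00608400 = 1348.85 − 218.606 = 1130.24 atm
ΔP = 1130.24 − 786.829 = 343.4 atm

ΔP ≈ 343.4 atm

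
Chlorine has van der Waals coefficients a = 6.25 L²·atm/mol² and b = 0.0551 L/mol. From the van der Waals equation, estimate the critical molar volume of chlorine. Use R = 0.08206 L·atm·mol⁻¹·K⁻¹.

For a van der Waals gas, V_m,c = 3b.
V_m,c = 3×0.0551 = 0.1653 L/mol

V_m,c ≈ 0.1653 L/mol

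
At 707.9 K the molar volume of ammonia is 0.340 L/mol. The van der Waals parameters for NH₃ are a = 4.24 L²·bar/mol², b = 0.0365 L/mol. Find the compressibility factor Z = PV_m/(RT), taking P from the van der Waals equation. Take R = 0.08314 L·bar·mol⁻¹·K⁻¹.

Z ≈ 0.9084

P = RT/(V_m − b) − a/V_m² = (0.08314)(707.9)/(0.340 − 0.0365) − 4.24/(0.340)²
  = 58.855/0.30350 − 36.678 = 193.92 − 36.678 = 157.24 bar
Z = PV_m/(RT) = (157.24)(0.340)/((0.08314)(707.9)) = 53.462/58.855 = 0.9084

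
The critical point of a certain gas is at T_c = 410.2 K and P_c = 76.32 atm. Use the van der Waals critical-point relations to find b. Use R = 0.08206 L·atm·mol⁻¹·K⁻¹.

From T_c = 8a/(27Rb) and P_c = a/(27b²): b = R T_c/(8 P_c).
b = (0.08206)(410.2)/(8×76.32) = 33.661/610.56 = 0.05513 L/mol

b ≈ 0.05513 L/mol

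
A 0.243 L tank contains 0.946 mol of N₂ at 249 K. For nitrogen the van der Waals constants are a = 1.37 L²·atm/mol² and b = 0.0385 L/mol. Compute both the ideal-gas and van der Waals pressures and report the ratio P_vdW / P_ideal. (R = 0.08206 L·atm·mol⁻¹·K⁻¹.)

P_vdW / P_ideal ≈ 0.9153

Ideal: P_ideal = nRT/V = (0.946)(0.08206)(249)/0.243 = 79.5455 atm
vdW: P = nRT/(V − nb) − a n²/V² = 19.3296/0.206579 − 1.22603/0.0590490 = 93.5700 − 20.7629 = 72.8071 atm
Ratio = 72.8071/79.5455 = 0.9153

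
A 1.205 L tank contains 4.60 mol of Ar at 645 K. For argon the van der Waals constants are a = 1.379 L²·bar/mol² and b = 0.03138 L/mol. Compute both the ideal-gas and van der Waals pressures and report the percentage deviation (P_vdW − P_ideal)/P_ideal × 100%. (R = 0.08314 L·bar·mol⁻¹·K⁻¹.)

Ideal: P_ideal = nRT/V = (4.60)(0.08314)(645)/1.205 = 204.711 bar
vdW: P = nRT/(V − nb) − a n²/V² = 246.676/1.06065 − 29.1796/1.45203 = 232.571 − 20.0957 = 212.475 bar
% deviation = (212.475 − 204.711)/204.711 × 100% = 3.79%

3.79 %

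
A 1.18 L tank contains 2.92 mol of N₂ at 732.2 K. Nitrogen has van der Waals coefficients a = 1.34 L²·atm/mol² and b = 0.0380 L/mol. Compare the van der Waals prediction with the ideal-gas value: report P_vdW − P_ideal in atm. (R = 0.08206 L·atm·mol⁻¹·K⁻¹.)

ΔP ≈ 7.23 atm

Ideal: P_ideal = nRT/V = (2.92)(0.08206)(732.2)/1.18 = 148.683 atm
vdW: P = nRT/(V − nb) − a n²/V² = 175.446/1.06904 − 11.4254/1.39240 = 164.115 − 8.20554 = 155.909 atm
ΔP = 155.909 − 148.683 = 7.23 atm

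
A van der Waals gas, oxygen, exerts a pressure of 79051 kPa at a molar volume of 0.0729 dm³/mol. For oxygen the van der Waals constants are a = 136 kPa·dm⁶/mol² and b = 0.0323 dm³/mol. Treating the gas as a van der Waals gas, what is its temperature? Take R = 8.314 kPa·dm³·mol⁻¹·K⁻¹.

T ≈ 511.0 K

T = (P + a/V_m²)(V_m − b)/R
P + a/V_m² = 79051 + 136/(0.0729)² = 104642 kPa
V_m − b = 0.0729 − 0.0323 = 0.040600 dm³/mol
T = (104642)(0.040600)/8.314 = 511.0 K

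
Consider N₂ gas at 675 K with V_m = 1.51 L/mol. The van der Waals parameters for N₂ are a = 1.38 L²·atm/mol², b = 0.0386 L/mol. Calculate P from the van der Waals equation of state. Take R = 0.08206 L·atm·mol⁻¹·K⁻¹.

P = RT/(V_m − b) − a/V_m²
RT/(V_m − b) = (0.08206)(675)/(1.51 − 0.0386) = 55.391/1.4714 = 37.645 atm
a/V_m² = 1.38/(1.51)² = 0.60524 atm
P = 37.645 − 0.60524 = 37.04 atm

P ≈ 37.04 atm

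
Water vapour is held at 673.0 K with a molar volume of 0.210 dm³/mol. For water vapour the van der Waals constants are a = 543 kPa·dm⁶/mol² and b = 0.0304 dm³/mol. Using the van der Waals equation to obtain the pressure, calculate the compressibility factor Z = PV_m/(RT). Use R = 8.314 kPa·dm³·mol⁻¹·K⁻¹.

P = RT/(V_m − b) − a/V_m² = (8.314)(673.0)/(0.210 − 0.0304) − 543/(0.210)²
  = 5595.3/0.17960 − 12313 = 31154 − 12313 = 18841 kPa
Z = PV_m/(RT) = (18841)(0.210)/((8.314)(673.0)) = 3956.6/5595.3 = 0.7071

Z ≈ 0.7071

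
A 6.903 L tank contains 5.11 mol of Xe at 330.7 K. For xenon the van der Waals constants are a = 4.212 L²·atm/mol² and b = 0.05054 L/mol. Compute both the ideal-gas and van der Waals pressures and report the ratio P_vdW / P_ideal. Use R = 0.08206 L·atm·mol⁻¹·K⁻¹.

Ideal: P_ideal = nRT/V = (5.11)(0.08206)(330.7)/6.903 = 20.0886 atm
vdW: P = nRT/(V − nb) − a n²/V² = 138.671/6.64474 − 109.984/47.6514 = 20.8693 − 2.30810 = 18.5612 atm
Ratio = 18.5612/20.0886 = 0.9240

P_vdW / P_ideal ≈ 0.9240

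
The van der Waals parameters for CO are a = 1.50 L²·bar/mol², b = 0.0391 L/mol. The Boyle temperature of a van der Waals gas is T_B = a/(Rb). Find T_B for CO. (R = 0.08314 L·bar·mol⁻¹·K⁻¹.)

For a van der Waals gas the second virial coefficient B₂ = b − a/(RT) vanishes at T_B = a/(Rb).
T_B = 1.50/(0.08314×0.0391) = 1.50/0.0032508 = 461.4 K

T_B ≈ 461.4 K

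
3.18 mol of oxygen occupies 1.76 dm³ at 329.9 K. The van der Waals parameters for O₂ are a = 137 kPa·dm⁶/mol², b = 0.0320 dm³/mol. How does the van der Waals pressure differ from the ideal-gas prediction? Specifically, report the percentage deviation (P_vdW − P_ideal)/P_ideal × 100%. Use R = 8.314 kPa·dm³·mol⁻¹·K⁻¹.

Ideal: P_ideal = nRT/V = (3.18)(8.314)(329.9)/1.76 = 4955.72 kPa
vdW: P = nRT/(V − nb) − a n²/V² = 8722.07/1.65824 − 1385.40/3.09760 = 5259.84 − 447.249 = 4812.59 kPa
% deviation = (4812.59 − 4955.72)/4955.72 × 100% = -2.89%

-2.89 %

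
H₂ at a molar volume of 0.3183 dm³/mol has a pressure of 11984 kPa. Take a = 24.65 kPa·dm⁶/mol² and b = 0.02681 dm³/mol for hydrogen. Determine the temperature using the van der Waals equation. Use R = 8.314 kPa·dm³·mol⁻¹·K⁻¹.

T ≈ 428.7 K

T = (P + a/V_m²)(V_m − b)/R
P + a/V_m² = 11984 + 24.65/(0.3183)² = 12227 kPa
V_m − b = 0.3183 − 0.02681 = 0.29149 dm³/mol
T = (12227)(0.29149)/8.314 = 428.7 K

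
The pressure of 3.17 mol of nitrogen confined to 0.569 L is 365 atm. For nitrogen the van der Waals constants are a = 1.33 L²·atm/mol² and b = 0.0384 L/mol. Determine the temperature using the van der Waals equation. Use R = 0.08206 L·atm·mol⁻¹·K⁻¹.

T = (P + a n²/V²)(V − nb)/(nR)
P + a n²/V² = 365 + (1.33)(3.17)²/(0.569)² = 406.28 atm
V − nb = 0.569 − (3.17)(0.0384) = 0.44727 L
T = (406.28)(0.44727)/((3.17)(0.08206)) = 698.6 K

T ≈ 698.6 K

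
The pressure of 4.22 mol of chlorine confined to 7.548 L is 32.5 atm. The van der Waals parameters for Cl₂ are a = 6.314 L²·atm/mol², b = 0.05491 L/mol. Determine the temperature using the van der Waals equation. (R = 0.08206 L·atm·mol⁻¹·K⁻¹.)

T ≈ 728.3 K

T = (P + a n²/V²)(V − nb)/(nR)
P + a n²/V² = 32.5 + (6.314)(4.22)²/(7.548)² = 34.474 atm
V − nb = 7.548 − (4.22)(0.05491) = 7.3163 L
T = (34.474)(7.3163)/((4.22)(0.08206)) = 728.3 K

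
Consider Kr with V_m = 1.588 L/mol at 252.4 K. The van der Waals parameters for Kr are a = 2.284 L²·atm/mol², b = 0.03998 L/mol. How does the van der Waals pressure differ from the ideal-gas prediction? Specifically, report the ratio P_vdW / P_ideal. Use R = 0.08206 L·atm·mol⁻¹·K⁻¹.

Ideal: P_ideal = RT/V_m = (0.08206)(252.4)/1.588 = 13.0428 atm
vdW: P = RT/(V_m − b) − a/V_m² = 20.7119/1.54802 − 2.284/2.52174 = 13.3796 − 0.905724 = 12.4739 atm
Ratio = 12.4739/13.0428 = 0.9564

P_vdW / P_ideal ≈ 0.9564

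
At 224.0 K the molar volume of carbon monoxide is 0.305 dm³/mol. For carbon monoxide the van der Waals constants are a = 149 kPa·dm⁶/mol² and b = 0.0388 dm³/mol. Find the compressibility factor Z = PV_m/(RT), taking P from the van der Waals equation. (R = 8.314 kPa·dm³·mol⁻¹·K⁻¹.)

P = RT/(V_m − b) − a/V_m² = (8.314)(224.0)/(0.305 − 0.0388) − 149/(0.305)²
  = 1862.3/0.26620 − 1601.7 = 6995.9 − 1601.7 = 5394.2 kPa
Z = PV_m/(RT) = (5394.2)(0.305)/((8.314)(224.0)) = 1645.2/1862.3 = 0.8834

Z ≈ 0.8834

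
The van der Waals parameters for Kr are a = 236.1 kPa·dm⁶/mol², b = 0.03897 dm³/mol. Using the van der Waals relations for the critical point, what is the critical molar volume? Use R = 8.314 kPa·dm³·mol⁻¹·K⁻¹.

V_m,c ≈ 0.1169 dm³/mol

For a van der Waals gas, V_m,c = 3b.
V_m,c = 3×0.03897 = 0.1169 dm³/mol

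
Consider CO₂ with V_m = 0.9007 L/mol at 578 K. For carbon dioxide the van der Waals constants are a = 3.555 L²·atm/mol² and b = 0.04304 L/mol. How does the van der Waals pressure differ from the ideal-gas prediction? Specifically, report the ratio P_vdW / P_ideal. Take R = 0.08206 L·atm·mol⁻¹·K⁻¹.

P_vdW / P_ideal ≈ 0.9670

Ideal: P_ideal = RT/V_m = (0.08206)(578)/0.9007 = 52.6598 atm
vdW: P = RT/(V_m − b) − a/V_m² = 47.4307/0.857660 − 3.555/0.811260 = 55.3025 − 4.38207 = 50.9204 atm
Ratio = 50.9204/52.6598 = 0.9670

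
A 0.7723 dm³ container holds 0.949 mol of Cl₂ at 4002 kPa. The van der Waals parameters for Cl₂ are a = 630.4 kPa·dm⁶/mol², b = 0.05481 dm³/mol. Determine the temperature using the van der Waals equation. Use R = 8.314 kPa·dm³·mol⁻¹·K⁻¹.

T ≈ 452.2 K

T = (P + a n²/V²)(V − nb)/(nR)
P + a n²/V² = 4002 + (630.4)(0.949)²/(0.7723)² = 4953.9 kPa
V − nb = 0.7723 − (0.949)(0.05481) = 0.72029 dm³
T = (4953.9)(0.72029)/((0.949)(8.314)) = 452.2 K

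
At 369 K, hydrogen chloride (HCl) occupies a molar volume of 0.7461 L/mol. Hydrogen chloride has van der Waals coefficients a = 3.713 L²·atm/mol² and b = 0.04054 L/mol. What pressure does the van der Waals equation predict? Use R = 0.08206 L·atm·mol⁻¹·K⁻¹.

P ≈ 36.25 atm

P = RT/(V_m − b) − a/V_m²
RT/(V_m − b) = (0.08206)(369)/(0.7461 − 0.04054) = 30.280/0.70556 = 42.916 atm
a/V_m² = 3.713/(0.7461)² = 6.6701 atm
P = 42.916 − 6.6701 = 36.25 atm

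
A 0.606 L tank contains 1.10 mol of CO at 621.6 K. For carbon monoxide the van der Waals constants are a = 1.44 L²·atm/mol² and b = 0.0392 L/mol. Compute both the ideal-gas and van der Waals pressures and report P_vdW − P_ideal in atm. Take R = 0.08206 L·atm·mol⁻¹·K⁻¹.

ΔP ≈ 2.348 atm

Ideal: P_ideal = nRT/V = (1.10)(0.08206)(621.6)/0.606 = 92.5897 atm
vdW: P = nRT/(V − nb) − a n²/V² = 56.1093/0.562880 − 1.74240/0.367236 = 99.6825 − 4.74463 = 94.9379 atm
ΔP = 94.9379 − 92.5897 = 2.348 atm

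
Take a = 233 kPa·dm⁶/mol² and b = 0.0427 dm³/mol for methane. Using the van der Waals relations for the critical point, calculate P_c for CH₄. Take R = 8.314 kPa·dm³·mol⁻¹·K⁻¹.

For a van der Waals gas, P_c = a/(27b²).
P_c = 233/(27×(0.0427)²) = 233/0.049229 = 4733 kPa

P_c ≈ 4733 kPa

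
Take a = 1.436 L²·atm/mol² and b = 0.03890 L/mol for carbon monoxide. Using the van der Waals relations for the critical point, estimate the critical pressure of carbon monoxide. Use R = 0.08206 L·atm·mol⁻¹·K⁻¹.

P_c ≈ 35.15 atm

For a van der Waals gas, P_c = a/(27b²).
P_c = 1.436/(27×(0.03890)²) = 1.436/0.040857 = 35.15 atm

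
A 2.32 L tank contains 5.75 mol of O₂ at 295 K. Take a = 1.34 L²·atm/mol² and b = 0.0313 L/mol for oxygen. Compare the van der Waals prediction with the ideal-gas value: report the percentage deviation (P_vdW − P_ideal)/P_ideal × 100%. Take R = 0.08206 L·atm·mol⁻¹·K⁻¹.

Ideal: P_ideal = nRT/V = (5.75)(0.08206)(295)/2.32 = 59.9975 atm
vdW: P = nRT/(V − nb) − a n²/V² = 139.194/2.14003 − 44.3038/5.38240 = 65.0430 − 8.23124 = 56.8118 atm
% deviation = (56.8118 − 59.9975)/59.9975 × 100% = -5.31%

-5.31 %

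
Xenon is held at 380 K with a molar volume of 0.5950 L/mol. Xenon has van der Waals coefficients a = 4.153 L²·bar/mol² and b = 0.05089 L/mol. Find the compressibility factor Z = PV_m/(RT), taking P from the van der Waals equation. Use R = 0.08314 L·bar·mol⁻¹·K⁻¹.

Z ≈ 0.8726

P = RT/(V_m − b) − a/V_m² = (0.08314)(380)/(0.5950 − 0.05089) − 4.153/(0.5950)²
  = 31.593/0.54411 − 11.731 = 58.064 − 11.731 = 46.333 bar
Z = PV_m/(RT) = (46.333)(0.5950)/((0.08314)(380)) = 27.568/31.593 = 0.8726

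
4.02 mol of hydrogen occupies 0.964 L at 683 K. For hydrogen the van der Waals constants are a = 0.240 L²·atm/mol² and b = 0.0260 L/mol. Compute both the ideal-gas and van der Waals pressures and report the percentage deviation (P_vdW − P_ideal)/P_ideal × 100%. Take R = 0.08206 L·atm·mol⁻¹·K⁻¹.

Ideal: P_ideal = nRT/V = (4.02)(0.08206)(683)/0.964 = 233.723 atm
vdW: P = nRT/(V − nb) − a n²/V² = 225.309/0.859480 − 3.87850/0.929296 = 262.146 − 4.17359 = 257.972 atm
% deviation = (257.972 − 233.723)/233.723 × 100% = 10.38%

10.38 %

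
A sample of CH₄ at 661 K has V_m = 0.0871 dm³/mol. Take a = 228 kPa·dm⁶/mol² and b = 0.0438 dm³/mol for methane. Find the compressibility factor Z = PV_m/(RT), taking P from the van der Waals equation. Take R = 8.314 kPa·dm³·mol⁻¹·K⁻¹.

P = RT/(V_m − b) − a/V_m² = (8.314)(661)/(0.0871 − 0.0438) − 228/(0.0871)²
  = 5495.6/0.043300 − 30054 = 126919 − 30054 = 96865 kPa
Z = PV_m/(RT) = (96865)(0.0871)/((8.314)(661)) = 8436.9/5495.6 = 1.535

Z ≈ 1.535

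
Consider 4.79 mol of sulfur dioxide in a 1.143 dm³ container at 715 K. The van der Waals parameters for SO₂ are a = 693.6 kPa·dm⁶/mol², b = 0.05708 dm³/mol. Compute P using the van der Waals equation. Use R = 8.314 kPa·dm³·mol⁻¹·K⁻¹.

P ≈ 20563 kPa

P = nRT/(V − nb) − a n²/V²
nRT/(V − nb) = (4.79)(8.314)(715)/(1.143 − 4.79×0.05708) = 28474/0.86959 = 32744 kPa
a n²/V² = (693.6)(4.79)²/(1.143)² = 12181 kPa
P = 32744 − 12181 = 20563 kPa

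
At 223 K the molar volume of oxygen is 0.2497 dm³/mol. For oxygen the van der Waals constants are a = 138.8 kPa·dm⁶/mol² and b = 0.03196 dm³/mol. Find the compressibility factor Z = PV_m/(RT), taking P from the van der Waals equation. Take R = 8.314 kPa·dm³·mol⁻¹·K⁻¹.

P = RT/(V_m − b) − a/V_m² = (8.314)(223)/(0.2497 − 0.03196) − 138.8/(0.2497)²
  = 1854.0/0.21774 − 2226.1 = 8514.7 − 2226.1 = 6288.6 kPa
Z = PV_m/(RT) = (6288.6)(0.2497)/((8.314)(223)) = 1570.3/1854.0 = 0.8470

Z ≈ 0.8470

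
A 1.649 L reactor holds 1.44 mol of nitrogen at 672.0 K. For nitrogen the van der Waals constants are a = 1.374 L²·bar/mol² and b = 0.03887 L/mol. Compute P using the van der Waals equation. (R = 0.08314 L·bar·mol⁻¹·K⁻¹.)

P ≈ 49.46 bar

P = nRT/(V − nb) − a n²/V²
nRT/(V − nb) = (1.44)(0.08314)(672.0)/(1.649 − 1.44×0.03887) = 80.453/1.5930 = 50.504 bar
a n²/V² = (1.374)(1.44)²/(1.649)² = 1.0478 bar
P = 50.504 − 1.0478 = 49.46 bar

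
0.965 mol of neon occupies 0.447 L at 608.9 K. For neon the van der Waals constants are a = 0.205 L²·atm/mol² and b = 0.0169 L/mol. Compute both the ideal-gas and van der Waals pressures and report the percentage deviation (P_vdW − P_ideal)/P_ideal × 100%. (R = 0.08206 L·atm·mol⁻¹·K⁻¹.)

Ideal: P_ideal = nRT/V = (0.965)(0.08206)(608.9)/0.447 = 107.869 atm
vdW: P = nRT/(V − nb) − a n²/V² = 48.2175/0.430692 − 0.190901/0.199809 = 111.954 − 0.955417 = 110.999 atm
% deviation = (110.999 − 107.869)/107.869 × 100% = 2.90%

2.90 %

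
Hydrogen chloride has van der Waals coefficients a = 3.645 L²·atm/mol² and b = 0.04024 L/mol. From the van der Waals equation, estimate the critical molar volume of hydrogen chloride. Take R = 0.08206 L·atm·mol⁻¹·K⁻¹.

V_m,c ≈ 0.1207 L/mol

For a van der Waals gas, V_m,c = 3b.
V_m,c = 3×0.04024 = 0.1207 L/mol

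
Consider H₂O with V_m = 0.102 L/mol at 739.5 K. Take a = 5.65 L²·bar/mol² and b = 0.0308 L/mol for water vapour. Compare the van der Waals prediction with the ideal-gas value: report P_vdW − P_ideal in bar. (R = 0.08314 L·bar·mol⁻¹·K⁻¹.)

ΔP ≈ -282.3 bar

Ideal: P_ideal = RT/V_m = (0.08314)(739.5)/0.102 = 602.765 bar
vdW: P = RT/(V_m − b) − a/V_m² = 61.4820/0.0712000 − 5.65/0.0104040 = 863.511 − 543.060 = 320.451 bar
ΔP = 320.451 − 602.765 = -282.3 bar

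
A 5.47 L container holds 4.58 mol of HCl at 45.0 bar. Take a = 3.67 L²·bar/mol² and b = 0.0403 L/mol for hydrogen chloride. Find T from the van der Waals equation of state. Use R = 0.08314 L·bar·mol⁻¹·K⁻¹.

T ≈ 660.3 K

T = (P + a n²/V²)(V − nb)/(nR)
P + a n²/V² = 45.0 + (3.67)(4.58)²/(5.47)² = 47.573 bar
V − nb = 5.47 − (4.58)(0.0403) = 5.2854 L
T = (47.573)(5.2854)/((4.58)(0.08314)) = 660.3 K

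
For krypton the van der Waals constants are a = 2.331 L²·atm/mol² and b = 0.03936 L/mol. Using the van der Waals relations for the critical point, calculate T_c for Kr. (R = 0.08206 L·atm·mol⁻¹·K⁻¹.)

T_c ≈ 213.8 K

For a van der Waals gas, T_c = 8a/(27Rb).
T_c = 8×2.331/(27×0.08206×0.03936) = 18.648/0.087207 = 213.8 K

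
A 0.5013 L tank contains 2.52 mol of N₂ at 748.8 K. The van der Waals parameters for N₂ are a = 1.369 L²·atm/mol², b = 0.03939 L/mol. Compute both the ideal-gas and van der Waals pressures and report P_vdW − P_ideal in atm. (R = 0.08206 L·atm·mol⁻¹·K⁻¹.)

Ideal: P_ideal = nRT/V = (2.52)(0.08206)(748.8)/0.5013 = 308.887 atm
vdW: P = nRT/(V − nb) − a n²/V² = 154.845/0.402037 − 8.69370/0.251302 = 385.151 − 34.5946 = 350.556 atm
ΔP = 350.556 − 308.887 = 41.67 atm

ΔP ≈ 41.67 atm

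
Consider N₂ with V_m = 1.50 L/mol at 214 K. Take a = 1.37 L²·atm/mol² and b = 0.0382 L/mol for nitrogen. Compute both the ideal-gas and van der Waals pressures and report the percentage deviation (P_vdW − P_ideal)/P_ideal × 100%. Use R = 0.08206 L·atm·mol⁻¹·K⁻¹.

-2.59 %

Ideal: P_ideal = RT/V_m = (0.08206)(214)/1.50 = 11.7072 atm
vdW: P = RT/(V_m − b) − a/V_m² = 17.5608/1.46180 − 1.37/2.25000 = 12.0131 − 0.608889 = 11.4042 atm
% deviation = (11.4042 − 11.7072)/11.7072 × 100% = -2.59%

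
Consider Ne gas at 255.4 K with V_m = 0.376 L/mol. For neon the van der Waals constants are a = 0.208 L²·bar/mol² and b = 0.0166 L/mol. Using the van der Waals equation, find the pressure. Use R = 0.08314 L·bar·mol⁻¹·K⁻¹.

P ≈ 57.61 bar

P = RT/(V_m − b) − a/V_m²
RT/(V_m − b) = (0.08314)(255.4)/(0.376 − 0.0166) = 21.234/0.35940 = 59.082 bar
a/V_m² = 0.208/(0.376)² = 1.4713 bar
P = 59.082 − 1.4713 = 57.61 bar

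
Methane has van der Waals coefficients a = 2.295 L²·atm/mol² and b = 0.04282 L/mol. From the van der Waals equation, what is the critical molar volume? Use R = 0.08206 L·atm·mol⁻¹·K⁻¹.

For a van der Waals gas, V_m,c = 3b.
V_m,c = 3×0.04282 = 0.1285 L/mol

V_m,c ≈ 0.1285 L/mol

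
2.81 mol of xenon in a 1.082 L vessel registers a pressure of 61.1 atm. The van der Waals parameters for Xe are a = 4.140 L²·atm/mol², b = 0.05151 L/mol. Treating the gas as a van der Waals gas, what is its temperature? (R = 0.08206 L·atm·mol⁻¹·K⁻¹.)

T ≈ 361.8 K

T = (P + a n²/V²)(V − nb)/(nR)
P + a n²/V² = 61.1 + (4.140)(2.81)²/(1.082)² = 89.023 atm
V − nb = 1.082 − (2.81)(0.05151) = 0.93726 L
T = (89.023)(0.93726)/((2.81)(0.08206)) = 361.8 K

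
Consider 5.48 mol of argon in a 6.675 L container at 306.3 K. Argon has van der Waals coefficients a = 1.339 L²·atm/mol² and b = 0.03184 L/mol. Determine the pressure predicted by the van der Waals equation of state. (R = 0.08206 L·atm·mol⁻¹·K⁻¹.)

P ≈ 20.29 atm

P = nRT/(V − nb) − a n²/V²
nRT/(V − nb) = (5.48)(0.08206)(306.3)/(6.675 − 5.48×0.03184) = 137.74/6.5005 = 21.189 atm
a n²/V² = (1.339)(5.48)²/(6.675)² = 0.90248 atm
P = 21.189 − 0.90248 = 20.29 atm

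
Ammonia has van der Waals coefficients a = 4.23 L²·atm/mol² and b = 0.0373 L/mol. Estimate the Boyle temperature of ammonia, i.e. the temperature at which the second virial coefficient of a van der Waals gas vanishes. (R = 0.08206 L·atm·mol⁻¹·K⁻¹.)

For a van der Waals gas the second virial coefficient B₂ = b − a/(RT) vanishes at T_B = a/(Rb).
T_B = 4.23/(0.08206×0.0373) = 4.23/0.0030608 = 1382 K

T_B ≈ 1382 K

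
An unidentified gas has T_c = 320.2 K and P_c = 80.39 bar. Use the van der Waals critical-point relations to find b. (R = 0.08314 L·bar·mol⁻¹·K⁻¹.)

From T_c = 8a/(27Rb) and P_c = a/(27b²): b = R T_c/(8 P_c).
b = (0.08314)(320.2)/(8×80.39) = 26.621/643.12 = 0.04139 L/mol

b ≈ 0.04139 L/mol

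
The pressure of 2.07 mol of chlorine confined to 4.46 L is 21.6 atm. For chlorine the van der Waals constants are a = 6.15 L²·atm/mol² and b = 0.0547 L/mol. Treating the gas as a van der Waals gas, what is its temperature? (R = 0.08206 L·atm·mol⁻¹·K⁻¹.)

T ≈ 586.6 K

T = (P + a n²/V²)(V − nb)/(nR)
P + a n²/V² = 21.6 + (6.15)(2.07)²/(4.46)² = 22.925 atm
V − nb = 4.46 − (2.07)(0.0547) = 4.3468 L
T = (22.925)(4.3468)/((2.07)(0.08206)) = 586.6 K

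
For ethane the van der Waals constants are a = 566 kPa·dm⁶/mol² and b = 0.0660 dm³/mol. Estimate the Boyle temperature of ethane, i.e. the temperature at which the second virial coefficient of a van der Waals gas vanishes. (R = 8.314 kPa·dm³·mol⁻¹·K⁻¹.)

For a van der Waals gas the second virial coefficient B₂ = b − a/(RT) vanishes at T_B = a/(Rb).
T_B = 566/(8.314×0.0660) = 566/0.54872 = 1031 K

T_B ≈ 1031 K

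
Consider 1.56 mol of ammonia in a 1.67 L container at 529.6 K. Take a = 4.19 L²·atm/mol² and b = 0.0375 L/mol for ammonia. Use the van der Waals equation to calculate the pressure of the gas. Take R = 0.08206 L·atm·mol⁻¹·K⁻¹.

P = nRT/(V − nb) − a n²/V²
nRT/(V − nb) = (1.56)(0.08206)(529.6)/(1.67 − 1.56×0.0375) = 67.796/1.6115 = 42.070 atm
a n²/V² = (4.19)(1.56)²/(1.67)² = 3.6562 atm
P = 42.070 − 3.6562 = 38.41 atm

P ≈ 38.41 atm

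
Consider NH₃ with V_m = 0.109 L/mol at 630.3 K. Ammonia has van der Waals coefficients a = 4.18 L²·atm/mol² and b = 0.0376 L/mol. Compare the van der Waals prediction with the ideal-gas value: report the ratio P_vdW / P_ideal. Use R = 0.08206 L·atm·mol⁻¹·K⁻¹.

Ideal: P_ideal = RT/V_m = (0.08206)(630.3)/0.109 = 474.518 atm
vdW: P = RT/(V_m − b) − a/V_m² = 51.7224/0.0714000 − 4.18/0.0118810 = 724.403 − 351.822 = 372.581 atm
Ratio = 372.581/474.518 = 0.7852

P_vdW / P_ideal ≈ 0.7852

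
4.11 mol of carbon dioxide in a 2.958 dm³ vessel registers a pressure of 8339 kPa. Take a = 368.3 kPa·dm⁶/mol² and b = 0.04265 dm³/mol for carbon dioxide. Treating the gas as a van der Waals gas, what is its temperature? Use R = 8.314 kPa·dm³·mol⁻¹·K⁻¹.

T ≈ 737.0 K

T = (P + a n²/V²)(V − nb)/(nR)
P + a n²/V² = 8339 + (368.3)(4.11)²/(2.958)² = 9050.0 kPa
V − nb = 2.958 − (4.11)(0.04265) = 2.7827 dm³
T = (9050.0)(2.7827)/((4.11)(8.314)) = 737.0 K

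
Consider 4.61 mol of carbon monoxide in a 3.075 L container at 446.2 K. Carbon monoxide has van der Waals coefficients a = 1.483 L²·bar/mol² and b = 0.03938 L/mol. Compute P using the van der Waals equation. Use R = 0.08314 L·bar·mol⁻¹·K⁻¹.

P ≈ 55.77 bar

P = nRT/(V − nb) − a n²/V²
nRT/(V − nb) = (4.61)(0.08314)(446.2)/(3.075 − 4.61×0.03938) = 171.02/2.8935 = 59.105 bar
a n²/V² = (1.483)(4.61)²/(3.075)² = 3.3331 bar
P = 59.105 − 3.3331 = 55.77 bar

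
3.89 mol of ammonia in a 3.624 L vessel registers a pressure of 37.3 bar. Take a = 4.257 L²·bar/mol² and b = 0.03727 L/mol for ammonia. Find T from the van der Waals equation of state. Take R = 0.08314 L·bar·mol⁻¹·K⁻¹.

T ≈ 454.0 K

T = (P + a n²/V²)(V − nb)/(nR)
P + a n²/V² = 37.3 + (4.257)(3.89)²/(3.624)² = 42.205 bar
V − nb = 3.624 − (3.89)(0.03727) = 3.4790 L
T = (42.205)(3.4790)/((3.89)(0.08314)) = 454.0 K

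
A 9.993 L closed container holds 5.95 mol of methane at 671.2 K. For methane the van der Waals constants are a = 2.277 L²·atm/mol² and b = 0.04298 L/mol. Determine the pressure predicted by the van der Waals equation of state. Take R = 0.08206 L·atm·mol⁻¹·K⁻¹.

P = nRT/(V − nb) − a n²/V²
nRT/(V − nb) = (5.95)(0.08206)(671.2)/(9.993 − 5.95×0.04298) = 327.72/9.7373 = 33.656 atm
a n²/V² = (2.277)(5.95)²/(9.993)² = 0.80724 atm
P = 33.656 − 0.80724 = 32.85 atm

P ≈ 32.85 atm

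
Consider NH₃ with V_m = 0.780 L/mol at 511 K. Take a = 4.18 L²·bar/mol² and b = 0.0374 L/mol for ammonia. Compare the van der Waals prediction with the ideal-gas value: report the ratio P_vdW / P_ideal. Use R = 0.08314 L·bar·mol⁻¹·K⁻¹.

Ideal: P_ideal = RT/V_m = (0.08314)(511)/0.780 = 54.4674 bar
vdW: P = RT/(V_m − b) − a/V_m² = 42.4845/0.742600 − 4.18/0.608400 = 57.2105 − 6.87048 = 50.3400 bar
Ratio = 50.3400/54.4674 = 0.9242

P_vdW / P_ideal ≈ 0.9242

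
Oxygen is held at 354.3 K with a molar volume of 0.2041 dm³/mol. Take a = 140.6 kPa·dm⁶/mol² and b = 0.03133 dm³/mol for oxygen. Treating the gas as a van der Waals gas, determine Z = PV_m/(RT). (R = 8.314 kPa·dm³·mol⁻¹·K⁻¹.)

Z ≈ 0.9475

P = RT/(V_m − b) − a/V_m² = (8.314)(354.3)/(0.2041 − 0.03133) − 140.6/(0.2041)²
  = 2945.7/0.17277 − 3375.2 = 17050 − 3375.2 = 13675 kPa
Z = PV_m/(RT) = (13675)(0.2041)/((8.314)(354.3)) = 2791.1/2945.7 = 0.9475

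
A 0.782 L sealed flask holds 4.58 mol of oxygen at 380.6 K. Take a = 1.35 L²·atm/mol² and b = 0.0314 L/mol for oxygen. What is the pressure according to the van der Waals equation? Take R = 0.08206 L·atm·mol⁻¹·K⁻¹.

P ≈ 177.8 atm

P = nRT/(V − nb) − a n²/V²
nRT/(V − nb) = (4.58)(0.08206)(380.6)/(0.782 − 4.58×0.0314) = 143.04/0.63819 = 224.13 atm
a n²/V² = (1.35)(4.58)²/(0.782)² = 46.307 atm
P = 224.13 − 46.307 = 177.8 atm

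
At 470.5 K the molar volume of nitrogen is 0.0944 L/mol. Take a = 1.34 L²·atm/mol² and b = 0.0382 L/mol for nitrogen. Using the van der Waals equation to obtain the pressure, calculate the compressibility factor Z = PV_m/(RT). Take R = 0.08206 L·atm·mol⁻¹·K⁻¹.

Z ≈ 1.312

P = RT/(V_m − b) − a/V_m² = (0.08206)(470.5)/(0.0944 − 0.0382) − 1.34/(0.0944)²
  = 38.609/0.056200 − 150.37 = 686.99 − 150.37 = 536.62 atm
Z = PV_m/(RT) = (536.62)(0.0944)/((0.08206)(470.5)) = 50.657/38.609 = 1.312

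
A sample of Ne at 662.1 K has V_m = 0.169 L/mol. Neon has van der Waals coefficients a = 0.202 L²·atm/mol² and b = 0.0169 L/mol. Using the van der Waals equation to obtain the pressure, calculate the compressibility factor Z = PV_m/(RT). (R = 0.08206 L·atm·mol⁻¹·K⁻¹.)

P = RT/(V_m − b) − a/V_m² = (0.08206)(662.1)/(0.169 − 0.0169) − 0.202/(0.169)²
  = 54.332/0.15210 − 7.0726 = 357.21 − 7.0726 = 350.14 atm
Z = PV_m/(RT) = (350.14)(0.169)/((0.08206)(662.1)) = 59.174/54.332 = 1.089

Z ≈ 1.089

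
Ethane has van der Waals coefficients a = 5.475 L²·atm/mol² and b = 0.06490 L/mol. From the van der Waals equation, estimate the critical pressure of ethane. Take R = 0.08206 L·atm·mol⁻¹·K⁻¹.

For a van der Waals gas, P_c = a/(27b²).
P_c = 5.475/(27×(0.06490)²) = 5.475/0.11372 = 48.14 atm

P_c ≈ 48.14 atm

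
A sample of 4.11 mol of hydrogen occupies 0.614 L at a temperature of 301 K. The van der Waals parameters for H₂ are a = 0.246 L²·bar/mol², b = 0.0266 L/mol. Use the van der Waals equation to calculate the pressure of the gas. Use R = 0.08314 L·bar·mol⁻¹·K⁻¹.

P = nRT/(V − nb) − a n²/V²
nRT/(V − nb) = (4.11)(0.08314)(301)/(0.614 − 4.11×0.0266) = 102.85/0.50467 = 203.80 bar
a n²/V² = (0.246)(4.11)²/(0.614)² = 11.023 bar
P = 203.80 − 11.023 = 192.8 bar

P ≈ 192.8 bar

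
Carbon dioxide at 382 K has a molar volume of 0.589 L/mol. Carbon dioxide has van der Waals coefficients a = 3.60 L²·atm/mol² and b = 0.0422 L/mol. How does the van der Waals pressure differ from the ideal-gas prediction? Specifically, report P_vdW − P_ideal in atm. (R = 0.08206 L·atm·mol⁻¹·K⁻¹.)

ΔP ≈ -6.270 atm

Ideal: P_ideal = RT/V_m = (0.08206)(382)/0.589 = 53.2206 atm
vdW: P = RT/(V_m − b) − a/V_m² = 31.3469/0.546800 − 3.60/0.346921 = 57.3279 − 10.3770 = 46.9509 atm
ΔP = 46.9509 − 53.2206 = -6.270 atm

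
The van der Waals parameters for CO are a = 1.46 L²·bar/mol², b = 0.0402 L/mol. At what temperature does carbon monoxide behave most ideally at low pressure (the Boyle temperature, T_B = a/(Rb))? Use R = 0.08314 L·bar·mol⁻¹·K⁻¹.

T_B ≈ 436.8 K

For a van der Waals gas the second virial coefficient B₂ = b − a/(RT) vanishes at T_B = a/(Rb).
T_B = 1.46/(0.08314×0.0402) = 1.46/0.0033422 = 436.8 K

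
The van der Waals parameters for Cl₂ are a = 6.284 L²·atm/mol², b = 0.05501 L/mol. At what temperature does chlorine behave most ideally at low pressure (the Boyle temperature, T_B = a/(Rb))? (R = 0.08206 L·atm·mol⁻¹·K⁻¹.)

For a van der Waals gas the second virial coefficient B₂ = b − a/(RT) vanishes at T_B = a/(Rb).
T_B = 6.284/(0.08206×0.05501) = 6.284/0.0045141 = 1392 K

T_B ≈ 1392 K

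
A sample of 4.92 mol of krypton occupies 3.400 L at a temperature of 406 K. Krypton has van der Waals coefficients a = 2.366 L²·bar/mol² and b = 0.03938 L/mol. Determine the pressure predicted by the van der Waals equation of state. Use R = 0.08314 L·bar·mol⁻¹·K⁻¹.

P ≈ 46.84 bar

P = nRT/(V − nb) − a n²/V²
nRT/(V − nb) = (4.92)(0.08314)(406)/(3.400 − 4.92×0.03938) = 166.07/3.2063 = 51.795 bar
a n²/V² = (2.366)(4.92)²/(3.400)² = 4.9544 bar
P = 51.795 − 4.9544 = 46.84 bar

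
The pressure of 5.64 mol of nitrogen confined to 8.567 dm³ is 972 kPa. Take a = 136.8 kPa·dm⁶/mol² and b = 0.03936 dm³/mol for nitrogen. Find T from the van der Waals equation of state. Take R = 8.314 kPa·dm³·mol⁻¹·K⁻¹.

T ≈ 183.5 K

T = (P + a n²/V²)(V − nb)/(nR)
P + a n²/V² = 972 + (136.8)(5.64)²/(8.567)² = 1031.3 kPa
V − nb = 8.567 − (5.64)(0.03936) = 8.3450 dm³
T = (1031.3)(8.3450)/((5.64)(8.314)) = 183.5 K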